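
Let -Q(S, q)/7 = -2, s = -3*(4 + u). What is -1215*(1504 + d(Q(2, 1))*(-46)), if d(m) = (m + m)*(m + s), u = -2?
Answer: 10692000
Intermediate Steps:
s = -6 (s = -3*(4 - 2) = -3*2 = -6)
Q(S, q) = 14 (Q(S, q) = -7*(-2) = 14)
d(m) = 2*m*(-6 + m) (d(m) = (m + m)*(m - 6) = (2*m)*(-6 + m) = 2*m*(-6 + m))
-1215*(1504 + d(Q(2, 1))*(-46)) = -1215*(1504 + (2*14*(-6 + 14))*(-46)) = -1215*(1504 + (2*14*8)*(-46)) = -1215*(1504 + 224*(-46)) = -1215*(1504 - 10304) = -1215*(-8800) = 10692000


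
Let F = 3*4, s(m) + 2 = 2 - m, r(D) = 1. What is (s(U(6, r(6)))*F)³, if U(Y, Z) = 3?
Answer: -46656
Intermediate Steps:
s(m) = -m (s(m) = -2 + (2 - m) = -m)
F = 12
(s(U(6, r(6)))*F)³ = (-1*3*12)³ = (-3*12)³ = (-36)³ = -46656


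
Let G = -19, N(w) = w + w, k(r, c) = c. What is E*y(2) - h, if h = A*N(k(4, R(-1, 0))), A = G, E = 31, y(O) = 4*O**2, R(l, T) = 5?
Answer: 686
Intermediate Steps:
N(w) = 2*w
A = -19
h = -190 (h = -38*5 = -19*10 = -190)
E*y(2) - h = 31*(4*2**2) - 1*(-190) = 31*(4*4) + 190 = 31*16 + 190 = 496 + 190 = 686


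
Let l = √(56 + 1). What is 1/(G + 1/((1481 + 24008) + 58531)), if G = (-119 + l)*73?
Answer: -20441554570260/176861017008694307 - 515333309200*√57/530583051026082921 ≈ -0.00012291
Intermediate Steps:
l = √57 ≈ 7.5498
G = -8687 + 73*√57 (G = (-119 + √57)*73 = -8687 + 73*√57 ≈ -8135.9)
1/(G + 1/((1481 + 24008) + 58531)) = 1/((-8687 + 73*√57) + 1/((1481 + 24008) + 58531)) = 1/((-8687 + 73*√57) + 1/(25489 + 58531)) = 1/((-8687 + 73*√57) + 1/84020) = 1/(-729881739/84020 + 73*√57)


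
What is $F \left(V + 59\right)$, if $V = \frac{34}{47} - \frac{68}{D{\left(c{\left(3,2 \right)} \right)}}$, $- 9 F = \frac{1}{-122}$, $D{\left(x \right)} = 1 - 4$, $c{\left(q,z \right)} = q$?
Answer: $\frac{11617}{154818} \approx 0.075037$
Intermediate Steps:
$D{\left(x \right)} = -3$
$F = \frac{1}{1098}$ ($F = - \frac{1}{9 \left(-122\right)} = \left(- \frac{1}{9}\right) \left(- \frac{1}{122}\right) = \frac{1}{1098} \approx 0.00091075$)
$V = \frac{3298}{141}$ ($V = \frac{34}{47} - \frac{68}{-3} = 34 \cdot \frac{1}{47} - - \frac{68}{3} = \frac{34}{47} + \frac{68}{3} = \frac{3298}{141} \approx 23.39$)
$F \left(V + 59\right) = \frac{\frac{3298}{141} + 59}{1098} = \frac{1}{1098} \cdot \frac{11617}{141} = \frac{11617}{154818}$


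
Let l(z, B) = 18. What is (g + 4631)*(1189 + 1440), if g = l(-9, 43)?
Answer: 12222221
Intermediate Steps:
g = 18
(g + 4631)*(1189 + 1440) = (18 + 4631)*(1189 + 1440) = 4649*2629 = 12222221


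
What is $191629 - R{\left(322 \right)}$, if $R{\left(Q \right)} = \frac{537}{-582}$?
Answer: $\frac{37176205}{194} \approx 1.9163 \cdot 10^{5}$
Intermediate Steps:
$R{\left(Q \right)} = - \frac{179}{194}$ ($R{\left(Q \right)} = 537 \left(- \frac{1}{582}\right) = - \frac{179}{194}$)
$191629 - R{\left(322 \right)} = 191629 - - \frac{179}{194} = 191629 + \frac{179}{194} = \frac{37176205}{194}$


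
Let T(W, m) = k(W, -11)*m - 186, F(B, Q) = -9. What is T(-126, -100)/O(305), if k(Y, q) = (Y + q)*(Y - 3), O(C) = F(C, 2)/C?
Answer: 179694410/3 ≈ 5.9898e+7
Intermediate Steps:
O(C) = -9/C
k(Y, q) = (-3 + Y)*(Y + q) (k(Y, q) = (Y + q)*(-3 + Y) = (-3 + Y)*(Y + q))
T(W, m) = -186 + m*(33 + W² - 14*W) (T(W, m) = (W² - 3*W - 3*(-11) + W*(-11))*m - 186 = (W² - 3*W + 33 - 11*W)*m - 186 = (33 + W² - 14*W)*m - 186 = m*(33 + W² - 14*W) - 186 = -186 + m*(33 + W² - 14*W))
T(-126, -100)/O(305) = (-186 - 100*(33 + (-126)² - 14*(-126)))/((-9/305)) = (-186 - 100*(33 + 15876 + 1764))/((-9*1/305)) = (-186 - 100*17673)/(-9/305) = (-186 - 1767300)*(-305/9) = -1767486*(-305/9) = 179694410/3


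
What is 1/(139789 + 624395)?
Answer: 1/764184 ≈ 1.3086e-6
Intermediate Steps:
1/(139789 + 624395) = 1/764184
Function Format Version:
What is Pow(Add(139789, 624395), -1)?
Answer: Rational(1, 764184) ≈ 1.3086e-6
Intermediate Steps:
Pow(Add(139789, 624395), -1) = Pow(764184, -1) = Rational(1, 764184)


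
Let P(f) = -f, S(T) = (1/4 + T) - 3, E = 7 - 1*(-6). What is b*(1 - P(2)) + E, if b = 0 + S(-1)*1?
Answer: 7/4 ≈ 1.7500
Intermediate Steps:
E = 13 (E = 7 + 6 = 13)
S(T) = -11/4 + T (S(T) = (¼ + T) - 3 = -11/4 + T)
b = -15/4 (b = 0 + (-11/4 - 1)*1 = 0 - 15/4*1 = 0 - 15/4 = -15/4 ≈ -3.7500)
b*(1 - P(2)) + E = -15*(1 - (-1)*2)/4 + 13 = -15*(1 - 1*(-2))/4 + 13 = -15*(1 + 2)/4 + 13 = -15/4*3 + 13 = -45/4 + 13 = 7/4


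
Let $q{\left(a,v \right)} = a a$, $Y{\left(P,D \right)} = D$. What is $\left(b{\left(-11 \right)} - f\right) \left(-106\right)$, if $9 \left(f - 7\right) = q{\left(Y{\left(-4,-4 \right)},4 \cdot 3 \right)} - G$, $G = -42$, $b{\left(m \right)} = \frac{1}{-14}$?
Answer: $\frac{90259}{63} \approx 1432.7$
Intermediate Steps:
$b{\left(m \right)} = - \frac{1}{14}$
$q{\left(a,v \right)} = a^{2}$
$f = \frac{121}{9}$ ($f = 7 + \frac{\left(-4\right)^{2} - -42}{9} = 7 + \frac{16 + 42}{9} = 7 + \frac{1}{9} \cdot 58 = 7 + \frac{58}{9} = \frac{121}{9} \approx 13.444$)
$\left(b{\left(-11 \right)} - f\right) \left(-106\right) = \left(- \frac{1}{14} - \frac{121}{9}\right) \left(-106\right) = \left(- \frac{1703}{126}\right) \left(-106\right) = \frac{90259}{63}$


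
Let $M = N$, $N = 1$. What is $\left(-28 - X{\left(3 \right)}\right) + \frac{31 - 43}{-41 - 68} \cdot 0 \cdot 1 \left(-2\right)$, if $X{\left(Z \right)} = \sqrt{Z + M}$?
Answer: $-30$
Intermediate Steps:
$M = 1$
$X{\left(Z \right)} = \sqrt{1 + Z}$ ($X{\left(Z \right)} = \sqrt{Z + 1} = \sqrt{1 + Z}$)
$\left(-28 - X{\left(3 \right)}\right) + \frac{31 - 43}{-41 - 68} \cdot 0 \cdot 1 \left(-2\right) = \left(-28 - \sqrt{1 + 3}\right) + \frac{31 - 43}{-41 - 68} \cdot 0 \cdot 1 \left(-2\right) = \left(-28 - \sqrt{4}\right) + - \frac{12}{-109} \cdot 0 \left(-2\right) = \left(-28 - 2\right) + \left(-12\right) \left(- \frac{1}{109}\right) 0 = \left(-28 - 2\right) + \frac{12}{109} \cdot 0 = -30 + 0 = -30$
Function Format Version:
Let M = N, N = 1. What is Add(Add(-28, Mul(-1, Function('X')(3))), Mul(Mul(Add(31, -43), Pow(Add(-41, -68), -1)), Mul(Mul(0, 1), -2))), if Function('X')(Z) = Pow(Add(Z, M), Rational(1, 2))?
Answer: -30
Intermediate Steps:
M = 1
Function('X')(Z) = Pow(Add(1, Z), Rational(1, 2)) (Function('X')(Z) = Pow(Add(Z, 1), Rational(1, 2)) = Pow(Add(1, Z), Rational(1, 2)))
Add(Add(-28, Mul(-1, Function('X')(3))), Mul(Mul(Add(31, -43), Pow(Add(-41, -68), -1)), Mul(Mul(0, 1), -2))) = Add(Add(-28, Mul(-1, Pow(Add(1, 3), Rational(1, 2)))), Mul(Mul(Add(31, -43), Pow(Add(-41, -68), -1)), Mul(Mul(0, 1), -2))) = Add(Add(-28, Mul(-1, Pow(4, Rational(1, 2)))), Mul(Mul(-12, Pow(-109, -1)), Mul(0, -2))) = Add(Add(-28, Mul(-1, 2)), Mul(Mul(-12, Rational(-1, 109)), 0)) = Add(Add(-28, -2), Mul(Rational(12, 109), 0)) = Add(-30, 0) = -30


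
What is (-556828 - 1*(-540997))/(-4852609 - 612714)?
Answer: 15831/5465323 ≈ 0.0028966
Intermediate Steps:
(-556828 - 1*(-540997))/(-4852609 - 612714) = (-556828 + 540997)/(-5465323) = -15831*(-1/5465323) = 15831/5465323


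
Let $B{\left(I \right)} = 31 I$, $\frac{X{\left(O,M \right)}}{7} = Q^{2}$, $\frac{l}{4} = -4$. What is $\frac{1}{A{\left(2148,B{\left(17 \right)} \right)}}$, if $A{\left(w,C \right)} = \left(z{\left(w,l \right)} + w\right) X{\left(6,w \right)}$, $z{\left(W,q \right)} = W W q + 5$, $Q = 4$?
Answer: $- \frac{1}{8267874832} \approx -1.2095 \cdot 10^{-10}$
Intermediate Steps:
$l = -16$ ($l = 4 \left(-4\right) = -16$)
$X{\left(O,M \right)} = 112$ ($X{\left(O,M \right)} = 7 \cdot 4^{2} = 7 \cdot 16 = 112$)
$z{\left(W,q \right)} = 5 + q W^{2}$ ($z{\left(W,q \right)} = W^{2} q + 5 = q W^{2} + 5 = 5 + q W^{2}$)
$A{\left(w,C \right)} = 560 - 1792 w^{2} + 112 w$ ($A{\left(w,C \right)} = \left(\left(5 - 16 w^{2}\right) + w\right) 112 = \left(5 + w - 16 w^{2}\right) 112 = 560 - 1792 w^{2} + 112 w$)
$\frac{1}{A{\left(2148,B{\left(17 \right)} \right)}} = \frac{1}{560 - 1792 \cdot 2148^{2} + 112 \cdot 2148} = \frac{1}{560 - 8268115968 + 240576} = \frac{1}{-8267874832} = - \frac{1}{8267874832}$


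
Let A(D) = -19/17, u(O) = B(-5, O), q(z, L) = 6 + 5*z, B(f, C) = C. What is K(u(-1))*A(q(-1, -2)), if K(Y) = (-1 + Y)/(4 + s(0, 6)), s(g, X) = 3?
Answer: 38/119 ≈ 0.31933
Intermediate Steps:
u(O) = O
A(D) = -19/17 (A(D) = -19*1/17 = -19/17)
K(Y) = -⅐ + Y/7 (K(Y) = (-1 + Y)/(4 + 3) = (-1 + Y)/7 = (-1 + Y)*(⅐) = -⅐ + Y/7)
K(u(-1))*A(q(-1, -2)) = (-⅐ + (⅐)*(-1))*(-19/17) = (-⅐ - ⅐)*(-19/17) = -2/7*(-19/17) = 38/119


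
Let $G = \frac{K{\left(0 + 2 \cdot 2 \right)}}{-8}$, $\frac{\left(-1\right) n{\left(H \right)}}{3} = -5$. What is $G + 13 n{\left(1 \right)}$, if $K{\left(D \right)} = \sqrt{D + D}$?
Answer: $195 - \frac{\sqrt{2}}{4} \approx 194.65$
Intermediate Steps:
$n{\left(H \right)} = 15$ ($n{\left(H \right)} = \left(-3\right) \left(-5\right) = 15$)
$K{\left(D \right)} = \sqrt{2} \sqrt{D}$ ($K{\left(D \right)} = \sqrt{2 D} = \sqrt{2} \sqrt{D}$)
$G = - \frac{\sqrt{2}}{4}$ ($G = \frac{\sqrt{2} \sqrt{0 + 2 \cdot 2}}{-8} = \sqrt{2} \sqrt{0 + 4} \left(- \frac{1}{8}\right) = \sqrt{2} \sqrt{4} \left(- \frac{1}{8}\right) = \sqrt{2} \cdot 2 \left(- \frac{1}{8}\right) = 2 \sqrt{2} \left(- \frac{1}{8}\right) = - \frac{\sqrt{2}}{4} \approx -0.35355$)
$G + 13 n{\left(1 \right)} = - \frac{\sqrt{2}}{4} + 13 \cdot 15 = - \frac{\sqrt{2}}{4} + 195 = 195 - \frac{\sqrt{2}}{4}$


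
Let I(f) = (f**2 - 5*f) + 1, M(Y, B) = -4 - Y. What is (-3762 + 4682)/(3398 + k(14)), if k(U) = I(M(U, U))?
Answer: 920/3813 ≈ 0.24128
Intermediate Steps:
I(f) = 1 + f**2 - 5*f
k(U) = 21 + (-4 - U)**2 + 5*U (k(U) = 1 + (-4 - U)**2 - 5*(-4 - U) = 1 + (-4 - U)**2 + (20 + 5*U) = 21 + (-4 - U)**2 + 5*U)
(-3762 + 4682)/(3398 + k(14)) = (-3762 + 4682)/(3398 + (37 + 14**2 + 13*14)) = 920/(3398 + (37 + 196 + 182)) = 920/(3398 + 415) = 920/3813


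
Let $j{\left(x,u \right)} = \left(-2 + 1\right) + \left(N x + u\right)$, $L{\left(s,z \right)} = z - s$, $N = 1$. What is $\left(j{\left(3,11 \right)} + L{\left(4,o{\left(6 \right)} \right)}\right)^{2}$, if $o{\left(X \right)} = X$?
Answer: $225$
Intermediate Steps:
$j{\left(x,u \right)} = -1 + u + x$ ($j{\left(x,u \right)} = \left(-2 + 1\right) + \left(1 x + u\right) = -1 + \left(x + u\right) = -1 + \left(u + x\right) = -1 + u + x$)
$\left(j{\left(3,11 \right)} + L{\left(4,o{\left(6 \right)} \right)}\right)^{2} = \left(\left(-1 + 11 + 3\right) + \left(6 - 4\right)\right)^{2} = \left(13 + \left(6 - 4\right)\right)^{2} = \left(13 + 2\right)^{2} = 15^{2} = 225$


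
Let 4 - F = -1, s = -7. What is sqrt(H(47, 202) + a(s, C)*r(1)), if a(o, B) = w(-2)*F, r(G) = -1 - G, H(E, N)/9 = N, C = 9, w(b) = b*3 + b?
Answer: sqrt(1898) ≈ 43.566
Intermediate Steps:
w(b) = 4*b (w(b) = 3*b + b = 4*b)
F = 5 (F = 4 - 1*(-1) = 4 + 1 = 5)
H(E, N) = 9*N
a(o, B) = -40 (a(o, B) = (4*(-2))*5 = -8*5 = -40)
sqrt(H(47, 202) + a(s, C)*r(1)) = sqrt(9*202 - 40*(-1 - 1*1)) = sqrt(1818 - 40*(-1 - 1)) = sqrt(1818 - 40*(-2)) = sqrt(1818 + 80) = sqrt(1898)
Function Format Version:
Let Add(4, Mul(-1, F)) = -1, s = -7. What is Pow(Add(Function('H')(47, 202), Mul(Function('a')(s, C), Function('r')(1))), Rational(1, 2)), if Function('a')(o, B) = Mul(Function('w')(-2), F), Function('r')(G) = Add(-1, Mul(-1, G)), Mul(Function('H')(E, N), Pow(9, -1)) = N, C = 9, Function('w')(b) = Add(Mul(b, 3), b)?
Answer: Pow(1898, Rational(1, 2)) ≈ 43.566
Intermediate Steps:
Function('w')(b) = Mul(4, b) (Function('w')(b) = Add(Mul(3, b), b) = Mul(4, b))
F = 5 (F = Add(4, Mul(-1, -1)) = Add(4, 1) = 5)
Function('H')(E, N) = Mul(9, N)
Function('a')(o, B) = -40 (Function('a')(o, B) = Mul(Mul(4, -2), 5) = Mul(-8, 5) = -40)
Pow(Add(Function('H')(47, 202), Mul(Function('a')(s, C), Function('r')(1))), Rational(1, 2)) = Pow(Add(Mul(9, 202), Mul(-40, Add(-1, Mul(-1, 1)))), Rational(1, 2)) = Pow(Add(1818, Mul(-40, Add(-1, -1))), Rational(1, 2)) = Pow(Add(1818, Mul(-40, -2)), Rational(1, 2)) = Pow(Add(1818, 80), Rational(1, 2)) = Pow(1898, Rational(1, 2))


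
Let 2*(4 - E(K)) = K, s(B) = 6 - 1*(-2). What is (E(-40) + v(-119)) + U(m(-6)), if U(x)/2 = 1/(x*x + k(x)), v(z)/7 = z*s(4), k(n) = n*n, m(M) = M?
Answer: -239039/36 ≈ -6640.0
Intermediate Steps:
s(B) = 8 (s(B) = 6 + 2 = 8)
E(K) = 4 - K/2
k(n) = n²
v(z) = 56*z (v(z) = 7*(z*8) = 7*(8*z) = 56*z)
U(x) = x⁻² (U(x) = 2/(x*x + x²) = 2/(x² + x²) = 2/((2*x²)) = 2*(1/(2*x²)) = x⁻²)
(E(-40) + v(-119)) + U(m(-6)) = ((4 - ½*(-40)) + 56*(-119)) + (-6)⁻² = ((4 + 20) - 6664) + 1/36 = (24 - 6664) + 1/36 = -6640 + 1/36 = -239039/36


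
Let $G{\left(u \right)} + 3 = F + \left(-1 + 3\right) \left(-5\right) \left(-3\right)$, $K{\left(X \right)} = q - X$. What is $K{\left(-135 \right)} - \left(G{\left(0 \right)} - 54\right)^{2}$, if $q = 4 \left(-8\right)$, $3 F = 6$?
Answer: $-522$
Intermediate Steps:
$F = 2$ ($F = \frac{1}{3} \cdot 6 = 2$)
$q = -32$
$K{\left(X \right)} = -32 - X$
$G{\left(u \right)} = 29$ ($G{\left(u \right)} = -3 + \left(2 + \left(-1 + 3\right) \left(-5\right) \left(-3\right)\right) = -3 + \left(2 + 2 \left(-5\right) \left(-3\right)\right) = -3 + \left(2 - -30\right) = -3 + \left(2 + 30\right) = -3 + 32 = 29$)
$K{\left(-135 \right)} - \left(G{\left(0 \right)} - 54\right)^{2} = \left(-32 - -135\right) - \left(29 - 54\right)^{2} = \left(-32 + 135\right) - \left(-25\right)^{2} = 103 - 625 = -522$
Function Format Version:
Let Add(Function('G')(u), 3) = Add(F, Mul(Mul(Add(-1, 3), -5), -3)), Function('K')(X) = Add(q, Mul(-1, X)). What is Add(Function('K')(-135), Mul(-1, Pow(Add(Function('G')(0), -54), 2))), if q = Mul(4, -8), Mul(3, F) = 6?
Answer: -522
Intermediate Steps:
F = 2 (F = Mul(Rational(1, 3), 6) = 2)
q = -32
Function('K')(X) = Add(-32, Mul(-1, X))
Function('G')(u) = 29 (Function('G')(u) = Add(-3, Add(2, Mul(Mul(Add(-1, 3), -5), -3))) = Add(-3, Add(2, Mul(Mul(2, -5), -3))) = Add(-3, Add(2, Mul(-10, -3))) = Add(-3, Add(2, 30)) = Add(-3, 32) = 29)
Add(Function('K')(-135), Mul(-1, Pow(Add(Function('G')(0), -54), 2))) = Add(Add(-32, Mul(-1, -135)), Mul(-1, Pow(Add(29, -54), 2))) = Add(Add(-32, 135), Mul(-1, Pow(-25, 2))) = Add(103, Mul(-1, 625)) = Add(103, -625) = -522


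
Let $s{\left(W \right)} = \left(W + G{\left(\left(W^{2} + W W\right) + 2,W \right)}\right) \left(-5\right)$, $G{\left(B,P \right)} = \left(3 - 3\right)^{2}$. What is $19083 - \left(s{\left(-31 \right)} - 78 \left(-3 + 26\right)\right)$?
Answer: $20722$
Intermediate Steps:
$G{\left(B,P \right)} = 0$ ($G{\left(B,P \right)} = 0^{2} = 0$)
$s{\left(W \right)} = - 5 W$ ($s{\left(W \right)} = \left(W + 0\right) \left(-5\right) = W \left(-5\right) = - 5 W$)
$19083 - \left(s{\left(-31 \right)} - 78 \left(-3 + 26\right)\right) = 19083 - \left(\left(-5\right) \left(-31\right) - 78 \left(-3 + 26\right)\right) = 19083 - \left(155 - 78 \cdot 23\right) = 19083 - \left(155 - 1794\right) = 19083 - -1639 = 19083 + 1639 = 20722$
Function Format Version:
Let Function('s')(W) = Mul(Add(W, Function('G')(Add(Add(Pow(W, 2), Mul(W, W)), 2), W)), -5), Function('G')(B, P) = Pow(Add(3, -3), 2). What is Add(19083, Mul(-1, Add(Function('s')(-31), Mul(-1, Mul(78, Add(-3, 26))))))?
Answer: 20722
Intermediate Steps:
Function('G')(B, P) = 0 (Function('G')(B, P) = Pow(0, 2) = 0)
Function('s')(W) = Mul(-5, W) (Function('s')(W) = Mul(Add(W, 0), -5) = Mul(W, -5) = Mul(-5, W))
Add(19083, Mul(-1, Add(Function('s')(-31), Mul(-1, Mul(78, Add(-3, 26)))))) = Add(19083, Mul(-1, Add(Mul(-5, -31), Mul(-1, Mul(78, Add(-3, 26)))))) = Add(19083, Mul(-1, Add(155, Mul(-1, Mul(78, 23))))) = Add(19083, Mul(-1, Add(155, Mul(-1, 1794)))) = Add(19083, Mul(-1, Add(155, -1794))) = Add(19083, Mul(-1, -1639)) = Add(19083, 1639) = 20722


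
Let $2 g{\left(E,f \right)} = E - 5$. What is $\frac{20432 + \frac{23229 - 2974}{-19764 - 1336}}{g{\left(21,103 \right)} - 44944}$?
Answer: $- \frac{86218989}{189629920} \approx -0.45467$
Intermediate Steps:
$g{\left(E,f \right)} = - \frac{5}{2} + \frac{E}{2}$ ($g{\left(E,f \right)} = \frac{E - 5}{2} = \frac{-5 + E}{2} = - \frac{5}{2} + \frac{E}{2}$)
$\frac{20432 + \frac{23229 - 2974}{-19764 - 1336}}{g{\left(21,103 \right)} - 44944} = \frac{20432 + \frac{23229 - 2974}{-19764 - 1336}}{\left(- \frac{5}{2} + \frac{1}{2} \cdot 21\right) - 44944} = \frac{20432 + \frac{20255}{-21100}}{\left(- \frac{5}{2} + \frac{21}{2}\right) - 44944} = \frac{20432 + 20255 \left(- \frac{1}{21100}\right)}{8 - 44944} = \frac{20432 - \frac{4051}{4220}}{-44936} = \frac{86218989}{4220} \left(- \frac{1}{44936}\right) = - \frac{86218989}{189629920}$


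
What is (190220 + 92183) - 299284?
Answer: -16881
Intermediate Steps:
(190220 + 92183) - 299284 = 282403 - 299284 = -16881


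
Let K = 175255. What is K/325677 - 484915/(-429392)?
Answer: 233178757415/139843098384 ≈ 1.6674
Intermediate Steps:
K/325677 - 484915/(-429392) = 175255/325677 - 484915/(-429392) = 175255*(1/325677) - 484915*(-1/429392) = 175255/325677 + 484915/429392 = 233178757415/139843098384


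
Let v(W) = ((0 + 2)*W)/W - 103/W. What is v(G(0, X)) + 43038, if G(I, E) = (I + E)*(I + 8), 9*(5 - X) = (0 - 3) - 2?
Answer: 17215073/400 ≈ 43038.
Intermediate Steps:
X = 50/9 (X = 5 - ((0 - 3) - 2)/9 = 5 - (-3 - 2)/9 = 5 - 1/9*(-5) = 5 + 5/9 = 50/9 ≈ 5.5556)
G(I, E) = (8 + I)*(E + I) (G(I, E) = (E + I)*(8 + I) = (8 + I)*(E + I))
v(W) = 2 - 103/W (v(W) = (2*W)/W - 103/W = 2 - 103/W)
v(G(0, X)) + 43038 = (2 - 103/(0**2 + 8*(50/9) + 8*0 + (50/9)*0)) + 43038 = (2 - 103/(0 + 400/9 + 0 + 0)) + 43038 = (2 - 103/400/9) + 43038 = (2 - 103*9/400) + 43038 = (2 - 927/400) + 43038 = -127/400 + 43038 = 17215073/400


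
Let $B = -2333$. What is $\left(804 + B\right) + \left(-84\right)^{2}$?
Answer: $5527$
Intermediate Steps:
$\left(804 + B\right) + \left(-84\right)^{2} = \left(804 - 2333\right) + \left(-84\right)^{2} = -1529 + 7056 = 5527$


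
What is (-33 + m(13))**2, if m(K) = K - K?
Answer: 1089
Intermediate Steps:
m(K) = 0
(-33 + m(13))**2 = (-33 + 0)**2 = (-33)**2 = 1089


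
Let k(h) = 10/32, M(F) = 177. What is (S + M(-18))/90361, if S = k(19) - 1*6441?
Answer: -100219/1445776 ≈ -0.069319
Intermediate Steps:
k(h) = 5/16 (k(h) = 10*(1/32) = 5/16)
S = -103051/16 (S = 5/16 - 1*6441 = 5/16 - 6441 = -103051/16 ≈ -6440.7)
(S + M(-18))/90361 = (-103051/16 + 177)/90361 = -100219/16*1/90361 = -100219/1445776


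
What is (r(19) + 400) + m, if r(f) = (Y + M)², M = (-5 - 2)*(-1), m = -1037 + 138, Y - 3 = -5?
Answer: -474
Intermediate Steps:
Y = -2 (Y = 3 - 5 = -2)
m = -899
M = 7 (M = -7*(-1) = 7)
r(f) = 25 (r(f) = (-2 + 7)² = 5² = 25)
(r(19) + 400) + m = (25 + 400) - 899 = 425 - 899 = -474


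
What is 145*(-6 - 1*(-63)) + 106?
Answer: 8371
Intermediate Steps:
145*(-6 - 1*(-63)) + 106 = 145*(-6 + 63) + 106 = 145*57 + 106 = 8265 + 106 = 8371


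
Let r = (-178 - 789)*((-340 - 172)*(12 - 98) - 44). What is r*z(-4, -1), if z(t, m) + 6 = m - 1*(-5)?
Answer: 85072792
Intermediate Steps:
z(t, m) = -1 + m (z(t, m) = -6 + (m - 1*(-5)) = -6 + (m + 5) = -6 + (5 + m) = -1 + m)
r = -42536396 (r = -967*(-512*(-86) - 44) = -967*(44032 - 44) = -967*43988 = -42536396)
r*z(-4, -1) = -42536396*(-1 - 1) = -42536396*(-2) = 85072792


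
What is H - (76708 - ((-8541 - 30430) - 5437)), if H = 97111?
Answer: -24005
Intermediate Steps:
H - (76708 - ((-8541 - 30430) - 5437)) = 97111 - (76708 - ((-8541 - 30430) - 5437)) = 97111 - (76708 - (-38971 - 5437)) = 97111 - (76708 - 1*(-44408)) = 97111 - (76708 + 44408) = 97111 - 1*121116 = 97111 - 121116 = -24005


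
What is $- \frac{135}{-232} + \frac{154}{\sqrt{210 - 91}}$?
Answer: $\frac{135}{232} + \frac{22 \sqrt{119}}{17} \approx 14.699$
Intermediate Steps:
$- \frac{135}{-232} + \frac{154}{\sqrt{210 - 91}} = \left(-135\right) \left(- \frac{1}{232}\right) + \frac{154}{\sqrt{119}} = \frac{135}{232} + 154 \frac{\sqrt{119}}{119} = \frac{135}{232} + \frac{22 \sqrt{119}}{17}$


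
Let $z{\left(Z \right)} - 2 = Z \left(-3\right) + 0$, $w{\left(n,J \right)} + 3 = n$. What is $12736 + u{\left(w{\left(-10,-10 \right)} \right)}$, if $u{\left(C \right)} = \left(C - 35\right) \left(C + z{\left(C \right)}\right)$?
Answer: $11392$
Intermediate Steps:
$w{\left(n,J \right)} = -3 + n$
$z{\left(Z \right)} = 2 - 3 Z$ ($z{\left(Z \right)} = 2 + \left(Z \left(-3\right) + 0\right) = 2 + \left(- 3 Z + 0\right) = 2 - 3 Z$)
$u{\left(C \right)} = \left(-35 + C\right) \left(2 - 2 C\right)$ ($u{\left(C \right)} = \left(C - 35\right) \left(C - \left(-2 + 3 C\right)\right) = \left(-35 + C\right) \left(2 - 2 C\right)$)
$12736 + u{\left(w{\left(-10,-10 \right)} \right)} = 12736 - \left(70 - 72 \left(-3 - 10\right) + 2 \left(-3 - 10\right)^{2}\right) = 12736 - \left(1006 + 338\right) = 12736 - 1344 = 11392$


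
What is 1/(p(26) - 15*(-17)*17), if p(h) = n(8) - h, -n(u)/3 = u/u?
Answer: 1/4306 ≈ 0.00023223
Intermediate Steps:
n(u) = -3 (n(u) = -3*u/u = -3*1 = -3)
p(h) = -3 - h
1/(p(26) - 15*(-17)*17) = 1/((-3 - 1*26) - 15*(-17)*17) = 1/((-3 - 26) - (-255)*17) = 1/(-29 - 1*(-4335)) = 1/(-29 + 4335) = 1/4306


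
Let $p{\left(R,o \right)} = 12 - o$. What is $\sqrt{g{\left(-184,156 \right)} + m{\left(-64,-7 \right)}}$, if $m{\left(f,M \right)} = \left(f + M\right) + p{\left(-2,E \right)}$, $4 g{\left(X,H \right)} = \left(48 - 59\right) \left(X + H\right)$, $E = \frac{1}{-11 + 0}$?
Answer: $\frac{\sqrt{2189}}{11} \approx 4.2533$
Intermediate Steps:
$E = - \frac{1}{11}$ ($E = \frac{1}{-11} = - \frac{1}{11} \approx -0.090909$)
$g{\left(X,H \right)} = - \frac{11 H}{4} - \frac{11 X}{4}$ ($g{\left(X,H \right)} = \frac{\left(48 - 59\right) \left(X + H\right)}{4} = \frac{\left(-11\right) \left(H + X\right)}{4} = \frac{- 11 H - 11 X}{4} = - \frac{11 H}{4} - \frac{11 X}{4}$)
$m{\left(f,M \right)} = \frac{133}{11} + M + f$ ($m{\left(f,M \right)} = \left(f + M\right) + \left(12 - - \frac{1}{11}\right) = \left(M + f\right) + \left(12 + \frac{1}{11}\right) = \left(M + f\right) + \frac{133}{11} = \frac{133}{11} + M + f$)
$\sqrt{g{\left(-184,156 \right)} + m{\left(-64,-7 \right)}} = \sqrt{\left(\left(- \frac{11}{4}\right) 156 - -506\right) - \frac{648}{11}} = \sqrt{\left(-429 + 506\right) - \frac{648}{11}} = \sqrt{77 - \frac{648}{11}} = \sqrt{\frac{199}{11}} = \frac{\sqrt{2189}}{11}$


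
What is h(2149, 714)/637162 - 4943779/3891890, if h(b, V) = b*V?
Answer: 1410836707171/1239882208090 ≈ 1.1379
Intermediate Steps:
h(b, V) = V*b
h(2149, 714)/637162 - 4943779/3891890 = (714*2149)/637162 - 4943779/3891890 = 1534386*(1/637162) - 4943779*1/3891890 = 767193/318581 - 4943779/3891890 = 1410836707171/1239882208090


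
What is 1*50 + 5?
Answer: 55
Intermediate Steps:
1*50 + 5 = 50 + 5 = 55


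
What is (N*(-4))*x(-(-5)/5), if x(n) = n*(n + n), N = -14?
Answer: 112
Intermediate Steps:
x(n) = 2*n² (x(n) = n*(2*n) = 2*n²)
(N*(-4))*x(-(-5)/5) = (-14*(-4))*(2*(-(-5)/5)²) = 56*(2*(-(-5)/5)²) = 56*(2*(-1*(-1))²) = 56*(2*1²) = 56*(2*1) = 56*2 = 112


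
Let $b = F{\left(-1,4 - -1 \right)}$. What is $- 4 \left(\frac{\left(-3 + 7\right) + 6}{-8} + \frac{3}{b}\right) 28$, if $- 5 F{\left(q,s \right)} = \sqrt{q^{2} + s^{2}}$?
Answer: $140 + \frac{840 \sqrt{26}}{13} \approx 469.48$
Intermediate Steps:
$F{\left(q,s \right)} = - \frac{\sqrt{q^{2} + s^{2}}}{5}$
$b = - \frac{\sqrt{26}}{5}$ ($b = - \frac{\sqrt{\left(-1\right)^{2} + \left(4 - -1\right)^{2}}}{5} = - \frac{\sqrt{1 + \left(4 + 1\right)^{2}}}{5} = - \frac{\sqrt{1 + 5^{2}}}{5} = - \frac{\sqrt{1 + 25}}{5} = - \frac{\sqrt{26}}{5} \approx -1.0198$)
$- 4 \left(\frac{\left(-3 + 7\right) + 6}{-8} + \frac{3}{b}\right) 28 = - 4 \left(\frac{\left(-3 + 7\right) + 6}{-8} + \frac{3}{\left(- \frac{1}{5}\right) \sqrt{26}}\right) 28 = - 4 \left(\left(4 + 6\right) \left(- \frac{1}{8}\right) + 3 \left(- \frac{5 \sqrt{26}}{26}\right)\right) 28 = - 4 \left(10 \left(- \frac{1}{8}\right) - \frac{15 \sqrt{26}}{26}\right) 28 = - 4 \left(- \frac{5}{4} - \frac{15 \sqrt{26}}{26}\right) 28 = \left(5 + \frac{30 \sqrt{26}}{13}\right) 28 = 140 + \frac{840 \sqrt{26}}{13}$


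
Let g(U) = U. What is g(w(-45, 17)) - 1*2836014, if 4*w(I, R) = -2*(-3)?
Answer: -5672025/2 ≈ -2.8360e+6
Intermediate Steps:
w(I, R) = 3/2 (w(I, R) = (-2*(-3))/4 = (1/4)*6 = 3/2)
g(w(-45, 17)) - 1*2836014 = 3/2 - 1*2836014 = 3/2 - 2836014 = -5672025/2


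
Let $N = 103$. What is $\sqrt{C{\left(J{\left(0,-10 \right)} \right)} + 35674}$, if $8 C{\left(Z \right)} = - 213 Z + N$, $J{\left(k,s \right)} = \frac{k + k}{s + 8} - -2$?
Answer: $\frac{\sqrt{570138}}{4} \approx 188.77$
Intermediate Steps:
$J{\left(k,s \right)} = 2 + \frac{2 k}{8 + s}$ ($J{\left(k,s \right)} = \frac{2 k}{8 + s} + 2 = 2 + \frac{2 k}{8 + s}$)
$C{\left(Z \right)} = \frac{103}{8} - \frac{213 Z}{8}$ ($C{\left(Z \right)} = \frac{- 213 Z + 103}{8} = \frac{103 - 213 Z}{8} = \frac{103}{8} - \frac{213 Z}{8}$)
$\sqrt{C{\left(J{\left(0,-10 \right)} \right)} + 35674} = \sqrt{\left(\frac{103}{8} - \frac{213 \frac{2 \left(8 + 0 - 10\right)}{8 - 10}}{8}\right) + 35674} = \sqrt{\left(\frac{103}{8} - \frac{213 \cdot 2 \frac{1}{-2} \left(-2\right)}{8}\right) + 35674} = \sqrt{\left(\frac{103}{8} - \frac{213 \cdot 2 \left(- \frac{1}{2}\right) \left(-2\right)}{8}\right) + 35674} = \sqrt{\left(\frac{103}{8} - \frac{213}{4}\right) + 35674} = \sqrt{- \frac{323}{8} + 35674} = \sqrt{\frac{285069}{8}} = \frac{\sqrt{570138}}{4}$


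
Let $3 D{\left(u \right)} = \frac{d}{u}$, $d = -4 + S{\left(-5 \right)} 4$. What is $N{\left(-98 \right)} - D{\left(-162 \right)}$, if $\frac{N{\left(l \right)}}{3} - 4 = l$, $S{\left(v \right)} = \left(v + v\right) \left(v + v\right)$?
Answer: $- \frac{7592}{27} \approx -281.19$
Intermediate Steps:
$S{\left(v \right)} = 4 v^{2}$ ($S{\left(v \right)} = 2 v 2 v = 4 v^{2}$)
$d = 396$ ($d = -4 + 4 \left(-5\right)^{2} \cdot 4 = -4 + 4 \cdot 25 \cdot 4 = -4 + 100 \cdot 4 = -4 + 400 = 396$)
$N{\left(l \right)} = 12 + 3 l$
$D{\left(u \right)} = \frac{132}{u}$ ($D{\left(u \right)} = \frac{396 \frac{1}{u}}{3} = \frac{132}{u}$)
$N{\left(-98 \right)} - D{\left(-162 \right)} = \left(12 + 3 \left(-98\right)\right) - \frac{132}{-162} = \left(12 - 294\right) - 132 \left(- \frac{1}{162}\right) = -282 - - \frac{22}{27} = -282 + \frac{22}{27} = - \frac{7592}{27}$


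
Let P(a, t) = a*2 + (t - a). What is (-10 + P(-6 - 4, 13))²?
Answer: 49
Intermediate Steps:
P(a, t) = a + t (P(a, t) = 2*a + (t - a) = a + t)
(-10 + P(-6 - 4, 13))² = (-10 + ((-6 - 4) + 13))² = (-10 + (-10 + 13))² = (-10 + 3)² = (-7)² = 49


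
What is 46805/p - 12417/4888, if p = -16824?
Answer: -27355403/5139732 ≈ -5.3223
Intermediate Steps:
46805/p - 12417/4888 = 46805/(-16824) - 12417/4888 = 46805*(-1/16824) - 12417*1/4888 = -46805/16824 - 12417/4888 = -27355403/5139732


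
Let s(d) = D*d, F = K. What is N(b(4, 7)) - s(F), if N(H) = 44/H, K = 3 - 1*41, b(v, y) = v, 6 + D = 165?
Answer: 6053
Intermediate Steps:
D = 159 (D = -6 + 165 = 159)
K = -38 (K = 3 - 41 = -38)
F = -38
s(d) = 159*d
N(b(4, 7)) - s(F) = 44/4 - 159*(-38) = 44*(¼) - 1*(-6042) = 11 + 6042 = 6053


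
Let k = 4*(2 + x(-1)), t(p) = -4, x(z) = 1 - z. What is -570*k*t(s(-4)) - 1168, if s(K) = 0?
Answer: 35312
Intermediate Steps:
k = 16 (k = 4*(2 + (1 - 1*(-1))) = 4*(2 + (1 + 1)) = 4*(2 + 2) = 4*4 = 16)
-570*k*t(s(-4)) - 1168 = -9120*(-4) - 1168 = -570*(-64) - 1168 = 36480 - 1168 = 35312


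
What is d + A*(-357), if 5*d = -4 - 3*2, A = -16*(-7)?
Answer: -39986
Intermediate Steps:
A = 112
d = -2 (d = (-4 - 3*2)/5 = (-4 - 6)/5 = (⅕)*(-10) = -2)
d + A*(-357) = -2 + 112*(-357) = -2 - 39984 = -39986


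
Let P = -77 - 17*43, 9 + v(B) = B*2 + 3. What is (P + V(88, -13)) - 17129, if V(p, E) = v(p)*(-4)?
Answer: -18617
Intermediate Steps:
v(B) = -6 + 2*B (v(B) = -9 + (B*2 + 3) = -9 + (2*B + 3) = -9 + (3 + 2*B) = -6 + 2*B)
P = -808 (P = -77 - 731 = -808)
V(p, E) = 24 - 8*p (V(p, E) = (-6 + 2*p)*(-4) = 24 - 8*p)
(P + V(88, -13)) - 17129 = (-808 + (24 - 8*88)) - 17129 = (-808 + (24 - 704)) - 17129 = (-808 - 680) - 17129 = -1488 - 17129 = -18617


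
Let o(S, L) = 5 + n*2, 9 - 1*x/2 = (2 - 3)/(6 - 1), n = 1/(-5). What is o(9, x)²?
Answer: 529/25 ≈ 21.160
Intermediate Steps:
n = -⅕ ≈ -0.20000
x = 92/5 (x = 18 - 2*(2 - 3)/(6 - 1) = 18 - (-2)/5 = 18 - 2*(-⅕) = 18 + ⅖ = 92/5 ≈ 18.400)
o(S, L) = 23/5 (o(S, L) = 5 - ⅕*2 = 5 - ⅖ = 23/5)
o(9, x)² = (23/5)² = 529/25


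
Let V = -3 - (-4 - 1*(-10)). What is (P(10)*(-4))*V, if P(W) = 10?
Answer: 360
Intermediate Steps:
V = -9 (V = -3 - (-4 + 10) = -3 - 1*6 = -3 - 6 = -9)
(P(10)*(-4))*V = (10*(-4))*(-9) = -40*(-9) = 360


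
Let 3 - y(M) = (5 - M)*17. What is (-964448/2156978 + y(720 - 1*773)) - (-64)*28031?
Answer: 1933731373265/1078489 ≈ 1.7930e+6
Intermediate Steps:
y(M) = -82 + 17*M (y(M) = 3 - (5 - M)*17 = 3 - (85 - 17*M) = 3 + (-85 + 17*M) = -82 + 17*M)
(-964448/2156978 + y(720 - 1*773)) - (-64)*28031 = (-964448/2156978 + (-82 + 17*(720 - 1*773))) - (-64)*28031 = (-964448*1/2156978 + (-82 + 17*(720 - 773))) - 1*(-1793984) = (-482224/1078489 + (-82 + 17*(-53))) + 1793984 = (-482224/1078489 + (-82 - 901)) + 1793984 = (-482224/1078489 - 983) + 1793984 = -1060636911/1078489 + 1793984 = 1933731373265/1078489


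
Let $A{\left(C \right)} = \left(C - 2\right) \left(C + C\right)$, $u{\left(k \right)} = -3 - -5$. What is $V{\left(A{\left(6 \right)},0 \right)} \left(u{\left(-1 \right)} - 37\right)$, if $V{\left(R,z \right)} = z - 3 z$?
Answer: $0$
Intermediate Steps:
$u{\left(k \right)} = 2$ ($u{\left(k \right)} = -3 + 5 = 2$)
$A{\left(C \right)} = 2 C \left(-2 + C\right)$ ($A{\left(C \right)} = \left(-2 + C\right) 2 C = 2 C \left(-2 + C\right)$)
$V{\left(R,z \right)} = - 2 z$
$V{\left(A{\left(6 \right)},0 \right)} \left(u{\left(-1 \right)} - 37\right) = \left(-2\right) 0 \left(2 - 37\right) = 0 \left(2 - 37\right) = 0 \left(-35\right) = 0$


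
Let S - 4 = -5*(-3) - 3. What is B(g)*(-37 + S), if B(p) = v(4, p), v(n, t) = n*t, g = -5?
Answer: 420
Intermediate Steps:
S = 16 (S = 4 + (-5*(-3) - 3) = 4 + (15 - 3) = 4 + 12 = 16)
B(p) = 4*p
B(g)*(-37 + S) = (4*(-5))*(-37 + 16) = -20*(-21) = 420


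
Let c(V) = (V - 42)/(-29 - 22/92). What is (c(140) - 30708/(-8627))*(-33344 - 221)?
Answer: -16190037472/2320663 ≈ -6976.5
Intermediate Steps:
c(V) = 1932/1345 - 46*V/1345 (c(V) = (-42 + V)/(-29 - 22*1/92) = (-42 + V)/(-29 - 11/46) = (-42 + V)/(-1345/46) = (-42 + V)*(-46/1345) = 1932/1345 - 46*V/1345)
(c(140) - 30708/(-8627))*(-33344 - 221) = ((1932/1345 - 46/1345*140) - 30708/(-8627))*(-33344 - 221) = ((1932/1345 - 1288/269) - 30708*(-1/8627))*(-33565) = (-4508/1345 + 30708/8627)*(-33565) = (2411744/11603315)*(-33565) = -16190037472/2320663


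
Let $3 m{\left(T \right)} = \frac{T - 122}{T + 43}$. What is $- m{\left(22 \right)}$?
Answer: $\frac{20}{39} \approx 0.51282$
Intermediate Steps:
$m{\left(T \right)} = \frac{-122 + T}{3 \left(43 + T\right)}$ ($m{\left(T \right)} = \frac{\left(T - 122\right) \frac{1}{T + 43}}{3} = \frac{\left(-122 + T\right) \frac{1}{43 + T}}{3} = \frac{\frac{1}{43 + T} \left(-122 + T\right)}{3} = \frac{-122 + T}{3 \left(43 + T\right)}$)
$- m{\left(22 \right)} = - \frac{-122 + 22}{3 \left(43 + 22\right)} = - \frac{-100}{3 \cdot 65} = \left(-1\right) \left(- \frac{20}{39}\right) = \frac{20}{39}$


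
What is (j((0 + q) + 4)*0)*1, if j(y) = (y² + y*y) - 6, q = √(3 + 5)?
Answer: 0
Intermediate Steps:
q = 2*√2 (q = √8 = 2*√2 ≈ 2.8284)
j(y) = -6 + 2*y² (j(y) = (y² + y²) - 6 = 2*y² - 6 = -6 + 2*y²)
(j((0 + q) + 4)*0)*1 = ((-6 + 2*((0 + 2*√2) + 4)²)*0)*1 = ((-6 + 2*(2*√2 + 4)²)*0)*1 = ((-6 + 2*(4 + 2*√2)²)*0)*1 = 0*1 = 0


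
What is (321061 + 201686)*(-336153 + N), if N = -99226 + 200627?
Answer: -122715903744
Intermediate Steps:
N = 101401
(321061 + 201686)*(-336153 + N) = (321061 + 201686)*(-336153 + 101401) = 522747*(-234752) = -122715903744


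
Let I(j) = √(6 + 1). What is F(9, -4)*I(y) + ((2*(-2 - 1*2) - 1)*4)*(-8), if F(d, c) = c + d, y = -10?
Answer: 288 + 5*√7 ≈ 301.23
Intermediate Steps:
I(j) = √7
F(9, -4)*I(y) + ((2*(-2 - 1*2) - 1)*4)*(-8) = (-4 + 9)*√7 + ((2*(-2 - 1*2) - 1)*4)*(-8) = 5*√7 + ((2*(-2 - 2) - 1)*4)*(-8) = 5*√7 + ((2*(-4) - 1)*4)*(-8) = 5*√7 + ((-8 - 1)*4)*(-8) = 5*√7 - 9*4*(-8) = 5*√7 - 36*(-8) = 5*√7 + 288 = 288 + 5*√7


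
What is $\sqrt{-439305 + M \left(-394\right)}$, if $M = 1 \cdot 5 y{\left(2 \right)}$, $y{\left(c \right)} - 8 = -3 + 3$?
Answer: $i \sqrt{455065} \approx 674.58 i$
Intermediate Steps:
$y{\left(c \right)} = 8$ ($y{\left(c \right)} = 8 + \left(-3 + 3\right) = 8 + 0 = 8$)
$M = 40$ ($M = 1 \cdot 5 \cdot 8 = 5 \cdot 8 = 40$)
$\sqrt{-439305 + M \left(-394\right)} = \sqrt{-439305 + 40 \left(-394\right)} = \sqrt{-439305 - 15760} = \sqrt{-455065} = i \sqrt{455065}$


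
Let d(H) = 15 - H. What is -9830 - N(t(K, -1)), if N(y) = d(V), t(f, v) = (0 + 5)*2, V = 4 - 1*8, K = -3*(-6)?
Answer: -9849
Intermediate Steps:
K = 18
V = -4 (V = 4 - 8 = -4)
t(f, v) = 10 (t(f, v) = 5*2 = 10)
N(y) = 19 (N(y) = 15 - 1*(-4) = 15 + 4 = 19)
-9830 - N(t(K, -1)) = -9830 - 1*19 = -9830 - 19 = -9849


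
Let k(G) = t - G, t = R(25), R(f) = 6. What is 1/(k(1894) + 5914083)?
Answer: 1/5912195 ≈ 1.6914e-7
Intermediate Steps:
t = 6
k(G) = 6 - G
1/(k(1894) + 5914083) = 1/((6 - 1*1894) + 5914083) = 1/((6 - 1894) + 5914083) = 1/(-1888 + 5914083) = 1/5912195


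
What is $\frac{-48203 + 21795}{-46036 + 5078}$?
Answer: $\frac{13204}{20479} \approx 0.64476$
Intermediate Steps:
$\frac{-48203 + 21795}{-46036 + 5078} = - \frac{26408}{-40958} = \left(-26408\right) \left(- \frac{1}{40958}\right) = \frac{13204}{20479}$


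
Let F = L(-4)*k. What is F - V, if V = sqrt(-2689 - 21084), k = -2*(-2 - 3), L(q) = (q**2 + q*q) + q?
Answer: 280 - I*sqrt(23773) ≈ 280.0 - 154.19*I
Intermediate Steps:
L(q) = q + 2*q**2 (L(q) = (q**2 + q**2) + q = 2*q**2 + q = q + 2*q**2)
k = 10 (k = -2*(-5) = 10)
V = I*sqrt(23773) (V = sqrt(-23773) = I*sqrt(23773) ≈ 154.19*I)
F = 280 (F = -4*(1 + 2*(-4))*10 = -4*(1 - 8)*10 = -4*(-7)*10 = 28*10 = 280)
F - V = 280 - I*sqrt(23773)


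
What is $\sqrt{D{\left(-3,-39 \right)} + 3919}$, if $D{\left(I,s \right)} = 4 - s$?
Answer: $\sqrt{3962} \approx 62.944$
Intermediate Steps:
$\sqrt{D{\left(-3,-39 \right)} + 3919} = \sqrt{\left(4 - -39\right) + 3919} = \sqrt{\left(4 + 39\right) + 3919} = \sqrt{43 + 3919} = \sqrt{3962}$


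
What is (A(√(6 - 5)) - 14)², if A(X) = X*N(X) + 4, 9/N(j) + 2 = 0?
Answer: 841/4 ≈ 210.25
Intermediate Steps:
N(j) = -9/2 (N(j) = 9/(-2 + 0) = 9/(-2) = 9*(-½) = -9/2)
A(X) = 4 - 9*X/2 (A(X) = X*(-9/2) + 4 = -9*X/2 + 4 = 4 - 9*X/2)
(A(√(6 - 5)) - 14)² = ((4 - 9*√(6 - 5)/2) - 14)² = ((4 - 9*√1/2) - 14)² = ((4 - 9/2*1) - 14)² = ((4 - 9/2) - 14)² = (-½ - 14)² = (-29/2)² = 841/4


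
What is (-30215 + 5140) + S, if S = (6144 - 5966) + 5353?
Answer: -19544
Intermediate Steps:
S = 5531 (S = 178 + 5353 = 5531)
(-30215 + 5140) + S = (-30215 + 5140) + 5531 = -25075 + 5531 = -19544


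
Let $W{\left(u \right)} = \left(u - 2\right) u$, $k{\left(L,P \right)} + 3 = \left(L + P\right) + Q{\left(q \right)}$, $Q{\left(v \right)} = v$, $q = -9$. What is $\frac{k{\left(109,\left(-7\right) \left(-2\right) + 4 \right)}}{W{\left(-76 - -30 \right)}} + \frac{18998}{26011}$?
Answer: $\frac{1953863}{2497056} \approx 0.78247$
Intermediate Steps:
$k{\left(L,P \right)} = -12 + L + P$ ($k{\left(L,P \right)} = -3 - \left(9 - L - P\right) = -3 + \left(-9 + L + P\right) = -12 + L + P$)
$W{\left(u \right)} = u \left(-2 + u\right)$ ($W{\left(u \right)} = \left(-2 + u\right) u = u \left(-2 + u\right)$)
$\frac{k{\left(109,\left(-7\right) \left(-2\right) + 4 \right)}}{W{\left(-76 - -30 \right)}} + \frac{18998}{26011} = \frac{-12 + 109 + \left(\left(-7\right) \left(-2\right) + 4\right)}{\left(-76 - -30\right) \left(-2 - 46\right)} + \frac{18998}{26011} = \frac{-12 + 109 + \left(14 + 4\right)}{\left(-76 + 30\right) \left(-2 + \left(-76 + 30\right)\right)} + 18998 \cdot \frac{1}{26011} = \frac{-12 + 109 + 18}{\left(-46\right) \left(-2 - 46\right)} + \frac{18998}{26011} = \frac{115}{\left(-46\right) \left(-48\right)} + \frac{18998}{26011} = \frac{115}{2208} + \frac{18998}{26011} = 115 \cdot \frac{1}{2208} + \frac{18998}{26011} = \frac{5}{96} + \frac{18998}{26011} = \frac{1953863}{2497056}$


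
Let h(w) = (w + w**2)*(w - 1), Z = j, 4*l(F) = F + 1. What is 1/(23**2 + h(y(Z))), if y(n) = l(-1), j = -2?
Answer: 1/529 ≈ 0.0018904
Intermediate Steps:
l(F) = 1/4 + F/4 (l(F) = (F + 1)/4 = (1 + F)/4 = 1/4 + F/4)
Z = -2
y(n) = 0 (y(n) = 1/4 + (1/4)*(-1) = 1/4 - 1/4 = 0)
h(w) = (-1 + w)*(w + w**2) (h(w) = (w + w**2)*(-1 + w) = (-1 + w)*(w + w**2))
1/(23**2 + h(y(Z))) = 1/(23**2 + (0**3 - 1*0)) = 1/(529 + (0 + 0)) = 1/(529 + 0) = 1/529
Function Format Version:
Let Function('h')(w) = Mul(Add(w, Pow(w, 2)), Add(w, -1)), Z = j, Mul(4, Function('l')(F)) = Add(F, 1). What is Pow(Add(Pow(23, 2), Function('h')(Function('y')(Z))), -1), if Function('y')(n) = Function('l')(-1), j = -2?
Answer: Rational(1, 529) ≈ 0.0018904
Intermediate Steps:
Function('l')(F) = Add(Rational(1, 4), Mul(Rational(1, 4), F)) (Function('l')(F) = Mul(Rational(1, 4), Add(F, 1)) = Mul(Rational(1, 4), Add(1, F)) = Add(Rational(1, 4), Mul(Rational(1, 4), F)))
Z = -2
Function('y')(n) = 0 (Function('y')(n) = Add(Rational(1, 4), Mul(Rational(1, 4), -1)) = Add(Rational(1, 4), Rational(-1, 4)) = 0)
Function('h')(w) = Mul(Add(-1, w), Add(w, Pow(w, 2))) (Function('h')(w) = Mul(Add(w, Pow(w, 2)), Add(-1, w)) = Mul(Add(-1, w), Add(w, Pow(w, 2))))
Pow(Add(Pow(23, 2), Function('h')(Function('y')(Z))), -1) = Pow(Add(Pow(23, 2), Add(Pow(0, 3), Mul(-1, 0))), -1) = Pow(Add(529, Add(0, 0)), -1) = Pow(Add(529, 0), -1) = Pow(529, -1) = Rational(1, 529)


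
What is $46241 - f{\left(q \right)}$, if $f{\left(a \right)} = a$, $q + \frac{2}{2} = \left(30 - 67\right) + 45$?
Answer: $46234$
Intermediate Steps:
$q = 7$ ($q = -1 + \left(\left(30 - 67\right) + 45\right) = -1 + \left(-37 + 45\right) = -1 + 8 = 7$)
$46241 - f{\left(q \right)} = 46241 - 7 = 46234$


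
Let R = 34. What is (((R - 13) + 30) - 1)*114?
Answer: 5700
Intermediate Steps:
(((R - 13) + 30) - 1)*114 = (((34 - 13) + 30) - 1)*114 = ((21 + 30) - 1)*114 = (51 - 1)*114 = 50*114 = 5700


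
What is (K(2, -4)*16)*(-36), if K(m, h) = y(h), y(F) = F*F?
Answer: -9216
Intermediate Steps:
y(F) = F²
K(m, h) = h²
(K(2, -4)*16)*(-36) = ((-4)²*16)*(-36) = (16*16)*(-36) = 256*(-36) = -9216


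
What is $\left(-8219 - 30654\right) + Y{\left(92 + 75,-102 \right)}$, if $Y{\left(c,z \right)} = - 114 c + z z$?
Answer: $-47507$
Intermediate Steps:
$Y{\left(c,z \right)} = z^{2} - 114 c$ ($Y{\left(c,z \right)} = - 114 c + z^{2} = z^{2} - 114 c$)
$\left(-8219 - 30654\right) + Y{\left(92 + 75,-102 \right)} = \left(-8219 - 30654\right) + \left(\left(-102\right)^{2} - 114 \left(92 + 75\right)\right) = -38873 + \left(10404 - 19038\right) = -38873 - 8634 = -47507$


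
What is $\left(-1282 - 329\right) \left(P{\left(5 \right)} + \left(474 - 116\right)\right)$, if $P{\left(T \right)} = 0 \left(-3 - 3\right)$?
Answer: $-576738$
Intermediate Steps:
$P{\left(T \right)} = 0$ ($P{\left(T \right)} = 0 \left(-6\right) = 0$)
$\left(-1282 - 329\right) \left(P{\left(5 \right)} + \left(474 - 116\right)\right) = \left(-1282 - 329\right) \left(0 + \left(474 - 116\right)\right) = \left(-1282 - 329\right) \left(0 + 358\right) = \left(-1611\right) 358 = -576738$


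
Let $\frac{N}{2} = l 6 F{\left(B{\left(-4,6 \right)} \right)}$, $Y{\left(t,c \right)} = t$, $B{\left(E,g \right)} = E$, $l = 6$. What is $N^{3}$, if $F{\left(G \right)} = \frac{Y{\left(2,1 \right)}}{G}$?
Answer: $-46656$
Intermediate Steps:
$F{\left(G \right)} = \frac{2}{G}$
$N = -36$ ($N = 2 \cdot 6 \cdot 6 \frac{2}{-4} = 2 \cdot 36 \cdot 2 \left(- \frac{1}{4}\right) = 2 \cdot 36 \left(- \frac{1}{2}\right) = 2 \left(-18\right) = -36$)
$N^{3} = \left(-36\right)^{3} = -46656$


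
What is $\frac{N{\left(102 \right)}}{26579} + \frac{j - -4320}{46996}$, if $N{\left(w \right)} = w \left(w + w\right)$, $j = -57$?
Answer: $\frac{1091199045}{1249106684} \approx 0.87358$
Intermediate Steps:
$N{\left(w \right)} = 2 w^{2}$ ($N{\left(w \right)} = w 2 w = 2 w^{2}$)
$\frac{N{\left(102 \right)}}{26579} + \frac{j - -4320}{46996} = \frac{2 \cdot 102^{2}}{26579} + \frac{-57 - -4320}{46996} = 2 \cdot 10404 \cdot \frac{1}{26579} + \left(-57 + 4320\right) \frac{1}{46996} = 20808 \cdot \frac{1}{26579} + 4263 \cdot \frac{1}{46996} = \frac{20808}{26579} + \frac{4263}{46996} = \frac{1091199045}{1249106684}$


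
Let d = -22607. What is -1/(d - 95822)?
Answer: 1/118429 ≈ 8.4439e-6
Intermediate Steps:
-1/(d - 95822) = -1/(-22607 - 95822) = -1/(-118429) = -1*(-1/118429) = 1/118429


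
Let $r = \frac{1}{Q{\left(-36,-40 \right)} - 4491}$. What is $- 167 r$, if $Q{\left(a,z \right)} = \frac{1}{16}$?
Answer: $\frac{2672}{71855} \approx 0.037186$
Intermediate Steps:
$Q{\left(a,z \right)} = \frac{1}{16}$
$r = - \frac{16}{71855}$ ($r = \frac{1}{\frac{1}{16} - 4491} = \frac{1}{- \frac{71855}{16}} = - \frac{16}{71855} \approx -0.00022267$)
$- 167 r = \left(-167\right) \left(- \frac{16}{71855}\right) = \frac{2672}{71855}$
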